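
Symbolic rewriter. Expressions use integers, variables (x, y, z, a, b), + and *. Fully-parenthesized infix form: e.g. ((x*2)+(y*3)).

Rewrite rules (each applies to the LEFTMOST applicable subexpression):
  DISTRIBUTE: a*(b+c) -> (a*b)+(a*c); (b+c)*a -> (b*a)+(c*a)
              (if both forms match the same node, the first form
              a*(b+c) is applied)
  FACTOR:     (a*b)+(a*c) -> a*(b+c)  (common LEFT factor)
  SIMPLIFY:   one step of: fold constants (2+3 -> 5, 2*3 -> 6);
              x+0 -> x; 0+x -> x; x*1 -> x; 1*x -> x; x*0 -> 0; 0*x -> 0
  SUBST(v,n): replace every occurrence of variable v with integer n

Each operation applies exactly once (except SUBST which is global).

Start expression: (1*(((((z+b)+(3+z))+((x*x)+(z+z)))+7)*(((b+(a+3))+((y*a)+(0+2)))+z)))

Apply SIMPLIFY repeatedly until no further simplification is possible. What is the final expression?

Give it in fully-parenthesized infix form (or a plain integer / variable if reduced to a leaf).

Start: (1*(((((z+b)+(3+z))+((x*x)+(z+z)))+7)*(((b+(a+3))+((y*a)+(0+2)))+z)))
Step 1: at root: (1*(((((z+b)+(3+z))+((x*x)+(z+z)))+7)*(((b+(a+3))+((y*a)+(0+2)))+z))) -> (((((z+b)+(3+z))+((x*x)+(z+z)))+7)*(((b+(a+3))+((y*a)+(0+2)))+z)); overall: (1*(((((z+b)+(3+z))+((x*x)+(z+z)))+7)*(((b+(a+3))+((y*a)+(0+2)))+z))) -> (((((z+b)+(3+z))+((x*x)+(z+z)))+7)*(((b+(a+3))+((y*a)+(0+2)))+z))
Step 2: at RLRR: (0+2) -> 2; overall: (((((z+b)+(3+z))+((x*x)+(z+z)))+7)*(((b+(a+3))+((y*a)+(0+2)))+z)) -> (((((z+b)+(3+z))+((x*x)+(z+z)))+7)*(((b+(a+3))+((y*a)+2))+z))
Fixed point: (((((z+b)+(3+z))+((x*x)+(z+z)))+7)*(((b+(a+3))+((y*a)+2))+z))

Answer: (((((z+b)+(3+z))+((x*x)+(z+z)))+7)*(((b+(a+3))+((y*a)+2))+z))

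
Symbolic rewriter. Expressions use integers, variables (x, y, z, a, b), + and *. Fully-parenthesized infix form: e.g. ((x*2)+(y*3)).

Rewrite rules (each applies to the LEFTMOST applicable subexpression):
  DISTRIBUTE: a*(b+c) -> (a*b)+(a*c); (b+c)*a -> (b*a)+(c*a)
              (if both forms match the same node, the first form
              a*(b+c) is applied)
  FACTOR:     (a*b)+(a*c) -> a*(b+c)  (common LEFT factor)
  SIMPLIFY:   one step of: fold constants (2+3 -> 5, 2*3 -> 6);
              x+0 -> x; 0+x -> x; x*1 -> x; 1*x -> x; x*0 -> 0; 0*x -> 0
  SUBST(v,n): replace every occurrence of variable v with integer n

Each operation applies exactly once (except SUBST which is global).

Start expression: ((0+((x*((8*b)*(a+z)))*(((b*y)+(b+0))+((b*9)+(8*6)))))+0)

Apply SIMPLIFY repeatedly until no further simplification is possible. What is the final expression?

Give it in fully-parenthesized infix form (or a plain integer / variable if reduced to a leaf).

Answer: ((x*((8*b)*(a+z)))*(((b*y)+b)+((b*9)+48)))

Derivation:
Start: ((0+((x*((8*b)*(a+z)))*(((b*y)+(b+0))+((b*9)+(8*6)))))+0)
Step 1: at root: ((0+((x*((8*b)*(a+z)))*(((b*y)+(b+0))+((b*9)+(8*6)))))+0) -> (0+((x*((8*b)*(a+z)))*(((b*y)+(b+0))+((b*9)+(8*6))))); overall: ((0+((x*((8*b)*(a+z)))*(((b*y)+(b+0))+((b*9)+(8*6)))))+0) -> (0+((x*((8*b)*(a+z)))*(((b*y)+(b+0))+((b*9)+(8*6)))))
Step 2: at root: (0+((x*((8*b)*(a+z)))*(((b*y)+(b+0))+((b*9)+(8*6))))) -> ((x*((8*b)*(a+z)))*(((b*y)+(b+0))+((b*9)+(8*6)))); overall: (0+((x*((8*b)*(a+z)))*(((b*y)+(b+0))+((b*9)+(8*6))))) -> ((x*((8*b)*(a+z)))*(((b*y)+(b+0))+((b*9)+(8*6))))
Step 3: at RLR: (b+0) -> b; overall: ((x*((8*b)*(a+z)))*(((b*y)+(b+0))+((b*9)+(8*6)))) -> ((x*((8*b)*(a+z)))*(((b*y)+b)+((b*9)+(8*6))))
Step 4: at RRR: (8*6) -> 48; overall: ((x*((8*b)*(a+z)))*(((b*y)+b)+((b*9)+(8*6)))) -> ((x*((8*b)*(a+z)))*(((b*y)+b)+((b*9)+48)))
Fixed point: ((x*((8*b)*(a+z)))*(((b*y)+b)+((b*9)+48)))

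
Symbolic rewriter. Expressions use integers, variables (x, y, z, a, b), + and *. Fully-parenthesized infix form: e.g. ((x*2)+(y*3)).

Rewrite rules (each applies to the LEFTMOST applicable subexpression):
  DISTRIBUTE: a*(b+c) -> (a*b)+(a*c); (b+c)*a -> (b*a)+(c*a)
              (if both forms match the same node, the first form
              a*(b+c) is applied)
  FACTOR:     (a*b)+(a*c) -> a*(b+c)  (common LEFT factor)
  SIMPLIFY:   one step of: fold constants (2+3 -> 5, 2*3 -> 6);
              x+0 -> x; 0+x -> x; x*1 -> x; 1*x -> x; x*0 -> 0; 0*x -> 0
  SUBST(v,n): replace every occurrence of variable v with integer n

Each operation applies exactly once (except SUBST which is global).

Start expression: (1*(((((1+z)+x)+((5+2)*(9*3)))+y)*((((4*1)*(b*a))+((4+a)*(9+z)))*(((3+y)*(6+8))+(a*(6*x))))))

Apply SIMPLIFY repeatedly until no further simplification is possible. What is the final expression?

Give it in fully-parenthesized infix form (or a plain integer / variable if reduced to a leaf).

Answer: (((((1+z)+x)+189)+y)*(((4*(b*a))+((4+a)*(9+z)))*(((3+y)*14)+(a*(6*x)))))

Derivation:
Start: (1*(((((1+z)+x)+((5+2)*(9*3)))+y)*((((4*1)*(b*a))+((4+a)*(9+z)))*(((3+y)*(6+8))+(a*(6*x))))))
Step 1: at root: (1*(((((1+z)+x)+((5+2)*(9*3)))+y)*((((4*1)*(b*a))+((4+a)*(9+z)))*(((3+y)*(6+8))+(a*(6*x)))))) -> (((((1+z)+x)+((5+2)*(9*3)))+y)*((((4*1)*(b*a))+((4+a)*(9+z)))*(((3+y)*(6+8))+(a*(6*x))))); overall: (1*(((((1+z)+x)+((5+2)*(9*3)))+y)*((((4*1)*(b*a))+((4+a)*(9+z)))*(((3+y)*(6+8))+(a*(6*x)))))) -> (((((1+z)+x)+((5+2)*(9*3)))+y)*((((4*1)*(b*a))+((4+a)*(9+z)))*(((3+y)*(6+8))+(a*(6*x)))))
Step 2: at LLRL: (5+2) -> 7; overall: (((((1+z)+x)+((5+2)*(9*3)))+y)*((((4*1)*(b*a))+((4+a)*(9+z)))*(((3+y)*(6+8))+(a*(6*x))))) -> (((((1+z)+x)+(7*(9*3)))+y)*((((4*1)*(b*a))+((4+a)*(9+z)))*(((3+y)*(6+8))+(a*(6*x)))))
Step 3: at LLRR: (9*3) -> 27; overall: (((((1+z)+x)+(7*(9*3)))+y)*((((4*1)*(b*a))+((4+a)*(9+z)))*(((3+y)*(6+8))+(a*(6*x))))) -> (((((1+z)+x)+(7*27))+y)*((((4*1)*(b*a))+((4+a)*(9+z)))*(((3+y)*(6+8))+(a*(6*x)))))
Step 4: at LLR: (7*27) -> 189; overall: (((((1+z)+x)+(7*27))+y)*((((4*1)*(b*a))+((4+a)*(9+z)))*(((3+y)*(6+8))+(a*(6*x))))) -> (((((1+z)+x)+189)+y)*((((4*1)*(b*a))+((4+a)*(9+z)))*(((3+y)*(6+8))+(a*(6*x)))))
Step 5: at RLLL: (4*1) -> 4; overall: (((((1+z)+x)+189)+y)*((((4*1)*(b*a))+((4+a)*(9+z)))*(((3+y)*(6+8))+(a*(6*x))))) -> (((((1+z)+x)+189)+y)*(((4*(b*a))+((4+a)*(9+z)))*(((3+y)*(6+8))+(a*(6*x)))))
Step 6: at RRLR: (6+8) -> 14; overall: (((((1+z)+x)+189)+y)*(((4*(b*a))+((4+a)*(9+z)))*(((3+y)*(6+8))+(a*(6*x))))) -> (((((1+z)+x)+189)+y)*(((4*(b*a))+((4+a)*(9+z)))*(((3+y)*14)+(a*(6*x)))))
Fixed point: (((((1+z)+x)+189)+y)*(((4*(b*a))+((4+a)*(9+z)))*(((3+y)*14)+(a*(6*x)))))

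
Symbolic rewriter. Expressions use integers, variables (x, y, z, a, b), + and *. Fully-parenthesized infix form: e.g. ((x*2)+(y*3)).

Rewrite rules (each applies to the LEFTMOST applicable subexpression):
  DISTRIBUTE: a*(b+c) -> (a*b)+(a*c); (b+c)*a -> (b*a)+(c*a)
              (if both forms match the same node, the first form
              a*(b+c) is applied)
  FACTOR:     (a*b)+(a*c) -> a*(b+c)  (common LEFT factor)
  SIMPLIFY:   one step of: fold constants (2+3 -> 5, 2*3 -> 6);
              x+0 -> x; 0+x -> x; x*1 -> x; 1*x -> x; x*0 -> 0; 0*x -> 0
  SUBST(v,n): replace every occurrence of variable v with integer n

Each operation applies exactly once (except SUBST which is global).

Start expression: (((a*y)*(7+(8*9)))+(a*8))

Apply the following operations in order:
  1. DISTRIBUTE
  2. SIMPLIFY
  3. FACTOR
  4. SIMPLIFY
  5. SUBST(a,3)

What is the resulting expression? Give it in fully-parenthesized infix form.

Start: (((a*y)*(7+(8*9)))+(a*8))
Apply DISTRIBUTE at L (target: ((a*y)*(7+(8*9)))): (((a*y)*(7+(8*9)))+(a*8)) -> ((((a*y)*7)+((a*y)*(8*9)))+(a*8))
Apply SIMPLIFY at LRR (target: (8*9)): ((((a*y)*7)+((a*y)*(8*9)))+(a*8)) -> ((((a*y)*7)+((a*y)*72))+(a*8))
Apply FACTOR at L (target: (((a*y)*7)+((a*y)*72))): ((((a*y)*7)+((a*y)*72))+(a*8)) -> (((a*y)*(7+72))+(a*8))
Apply SIMPLIFY at LR (target: (7+72)): (((a*y)*(7+72))+(a*8)) -> (((a*y)*79)+(a*8))
Apply SUBST(a,3): (((a*y)*79)+(a*8)) -> (((3*y)*79)+(3*8))

Answer: (((3*y)*79)+(3*8))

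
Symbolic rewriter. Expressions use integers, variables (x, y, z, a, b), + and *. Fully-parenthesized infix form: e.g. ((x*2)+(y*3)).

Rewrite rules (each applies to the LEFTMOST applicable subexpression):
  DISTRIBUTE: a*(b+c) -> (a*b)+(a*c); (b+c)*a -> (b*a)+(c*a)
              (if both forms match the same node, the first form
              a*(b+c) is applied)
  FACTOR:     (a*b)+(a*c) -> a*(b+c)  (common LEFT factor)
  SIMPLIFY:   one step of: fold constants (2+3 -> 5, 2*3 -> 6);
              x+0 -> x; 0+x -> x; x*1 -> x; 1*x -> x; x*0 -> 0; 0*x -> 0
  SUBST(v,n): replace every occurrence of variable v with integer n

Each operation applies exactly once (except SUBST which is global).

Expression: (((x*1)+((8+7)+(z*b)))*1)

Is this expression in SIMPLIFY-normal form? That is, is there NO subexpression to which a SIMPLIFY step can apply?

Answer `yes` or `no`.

Expression: (((x*1)+((8+7)+(z*b)))*1)
Scanning for simplifiable subexpressions (pre-order)...
  at root: (((x*1)+((8+7)+(z*b)))*1) (SIMPLIFIABLE)
  at L: ((x*1)+((8+7)+(z*b))) (not simplifiable)
  at LL: (x*1) (SIMPLIFIABLE)
  at LR: ((8+7)+(z*b)) (not simplifiable)
  at LRL: (8+7) (SIMPLIFIABLE)
  at LRR: (z*b) (not simplifiable)
Found simplifiable subexpr at path root: (((x*1)+((8+7)+(z*b)))*1)
One SIMPLIFY step would give: ((x*1)+((8+7)+(z*b)))
-> NOT in normal form.

Answer: no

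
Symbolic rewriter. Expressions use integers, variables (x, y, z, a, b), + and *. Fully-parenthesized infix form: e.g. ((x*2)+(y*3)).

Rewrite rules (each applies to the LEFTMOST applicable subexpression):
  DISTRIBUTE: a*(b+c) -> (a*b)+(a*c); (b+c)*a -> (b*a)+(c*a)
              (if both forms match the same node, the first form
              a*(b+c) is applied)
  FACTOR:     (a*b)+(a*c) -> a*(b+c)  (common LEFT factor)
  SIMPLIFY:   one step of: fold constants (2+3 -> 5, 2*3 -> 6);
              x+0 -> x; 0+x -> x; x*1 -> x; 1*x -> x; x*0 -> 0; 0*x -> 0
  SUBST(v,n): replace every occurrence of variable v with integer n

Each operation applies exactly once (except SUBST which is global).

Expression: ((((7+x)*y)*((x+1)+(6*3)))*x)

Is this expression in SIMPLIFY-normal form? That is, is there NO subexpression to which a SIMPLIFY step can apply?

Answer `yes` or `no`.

Answer: no

Derivation:
Expression: ((((7+x)*y)*((x+1)+(6*3)))*x)
Scanning for simplifiable subexpressions (pre-order)...
  at root: ((((7+x)*y)*((x+1)+(6*3)))*x) (not simplifiable)
  at L: (((7+x)*y)*((x+1)+(6*3))) (not simplifiable)
  at LL: ((7+x)*y) (not simplifiable)
  at LLL: (7+x) (not simplifiable)
  at LR: ((x+1)+(6*3)) (not simplifiable)
  at LRL: (x+1) (not simplifiable)
  at LRR: (6*3) (SIMPLIFIABLE)
Found simplifiable subexpr at path LRR: (6*3)
One SIMPLIFY step would give: ((((7+x)*y)*((x+1)+18))*x)
-> NOT in normal form.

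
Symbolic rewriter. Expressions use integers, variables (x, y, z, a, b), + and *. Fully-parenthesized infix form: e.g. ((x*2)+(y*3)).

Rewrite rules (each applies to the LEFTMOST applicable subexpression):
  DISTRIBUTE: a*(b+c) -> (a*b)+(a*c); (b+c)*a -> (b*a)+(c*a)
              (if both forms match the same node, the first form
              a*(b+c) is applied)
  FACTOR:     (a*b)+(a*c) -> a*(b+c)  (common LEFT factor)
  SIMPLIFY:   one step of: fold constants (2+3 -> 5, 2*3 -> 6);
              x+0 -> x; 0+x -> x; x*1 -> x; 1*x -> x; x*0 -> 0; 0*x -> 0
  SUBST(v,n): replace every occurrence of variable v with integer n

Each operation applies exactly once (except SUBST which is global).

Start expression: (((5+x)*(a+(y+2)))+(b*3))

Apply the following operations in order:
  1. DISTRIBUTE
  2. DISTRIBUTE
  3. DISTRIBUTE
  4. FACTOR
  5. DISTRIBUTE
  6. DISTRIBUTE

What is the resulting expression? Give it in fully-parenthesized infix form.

Start: (((5+x)*(a+(y+2)))+(b*3))
Apply DISTRIBUTE at L (target: ((5+x)*(a+(y+2)))): (((5+x)*(a+(y+2)))+(b*3)) -> ((((5+x)*a)+((5+x)*(y+2)))+(b*3))
Apply DISTRIBUTE at LL (target: ((5+x)*a)): ((((5+x)*a)+((5+x)*(y+2)))+(b*3)) -> ((((5*a)+(x*a))+((5+x)*(y+2)))+(b*3))
Apply DISTRIBUTE at LR (target: ((5+x)*(y+2))): ((((5*a)+(x*a))+((5+x)*(y+2)))+(b*3)) -> ((((5*a)+(x*a))+(((5+x)*y)+((5+x)*2)))+(b*3))
Apply FACTOR at LR (target: (((5+x)*y)+((5+x)*2))): ((((5*a)+(x*a))+(((5+x)*y)+((5+x)*2)))+(b*3)) -> ((((5*a)+(x*a))+((5+x)*(y+2)))+(b*3))
Apply DISTRIBUTE at LR (target: ((5+x)*(y+2))): ((((5*a)+(x*a))+((5+x)*(y+2)))+(b*3)) -> ((((5*a)+(x*a))+(((5+x)*y)+((5+x)*2)))+(b*3))
Apply DISTRIBUTE at LRL (target: ((5+x)*y)): ((((5*a)+(x*a))+(((5+x)*y)+((5+x)*2)))+(b*3)) -> ((((5*a)+(x*a))+(((5*y)+(x*y))+((5+x)*2)))+(b*3))

Answer: ((((5*a)+(x*a))+(((5*y)+(x*y))+((5+x)*2)))+(b*3))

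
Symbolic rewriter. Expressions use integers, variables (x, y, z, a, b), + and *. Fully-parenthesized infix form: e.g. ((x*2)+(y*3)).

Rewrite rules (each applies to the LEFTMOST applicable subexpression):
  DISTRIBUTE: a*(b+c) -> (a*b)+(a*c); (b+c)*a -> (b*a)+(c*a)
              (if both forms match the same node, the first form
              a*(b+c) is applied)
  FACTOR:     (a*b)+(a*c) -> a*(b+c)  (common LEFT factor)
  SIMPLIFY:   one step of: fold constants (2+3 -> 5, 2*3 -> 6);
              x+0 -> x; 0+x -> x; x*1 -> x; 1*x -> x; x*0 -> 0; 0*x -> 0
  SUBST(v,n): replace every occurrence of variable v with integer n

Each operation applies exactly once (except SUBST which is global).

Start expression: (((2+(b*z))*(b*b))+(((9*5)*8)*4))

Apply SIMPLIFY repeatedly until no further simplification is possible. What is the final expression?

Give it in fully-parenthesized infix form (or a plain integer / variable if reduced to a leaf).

Answer: (((2+(b*z))*(b*b))+1440)

Derivation:
Start: (((2+(b*z))*(b*b))+(((9*5)*8)*4))
Step 1: at RLL: (9*5) -> 45; overall: (((2+(b*z))*(b*b))+(((9*5)*8)*4)) -> (((2+(b*z))*(b*b))+((45*8)*4))
Step 2: at RL: (45*8) -> 360; overall: (((2+(b*z))*(b*b))+((45*8)*4)) -> (((2+(b*z))*(b*b))+(360*4))
Step 3: at R: (360*4) -> 1440; overall: (((2+(b*z))*(b*b))+(360*4)) -> (((2+(b*z))*(b*b))+1440)
Fixed point: (((2+(b*z))*(b*b))+1440)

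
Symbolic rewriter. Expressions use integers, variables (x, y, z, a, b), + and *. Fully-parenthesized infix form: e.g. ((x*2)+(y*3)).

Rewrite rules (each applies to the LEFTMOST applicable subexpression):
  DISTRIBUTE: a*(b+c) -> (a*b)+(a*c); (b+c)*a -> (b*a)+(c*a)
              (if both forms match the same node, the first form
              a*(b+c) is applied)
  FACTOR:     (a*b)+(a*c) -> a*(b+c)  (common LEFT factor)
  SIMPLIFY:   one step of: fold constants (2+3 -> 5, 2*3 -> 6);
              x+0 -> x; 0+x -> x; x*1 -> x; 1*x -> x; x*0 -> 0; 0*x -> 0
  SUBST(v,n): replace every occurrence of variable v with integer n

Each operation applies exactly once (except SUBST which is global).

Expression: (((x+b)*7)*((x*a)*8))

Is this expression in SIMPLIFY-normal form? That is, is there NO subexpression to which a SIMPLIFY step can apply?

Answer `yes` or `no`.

Answer: yes

Derivation:
Expression: (((x+b)*7)*((x*a)*8))
Scanning for simplifiable subexpressions (pre-order)...
  at root: (((x+b)*7)*((x*a)*8)) (not simplifiable)
  at L: ((x+b)*7) (not simplifiable)
  at LL: (x+b) (not simplifiable)
  at R: ((x*a)*8) (not simplifiable)
  at RL: (x*a) (not simplifiable)
Result: no simplifiable subexpression found -> normal form.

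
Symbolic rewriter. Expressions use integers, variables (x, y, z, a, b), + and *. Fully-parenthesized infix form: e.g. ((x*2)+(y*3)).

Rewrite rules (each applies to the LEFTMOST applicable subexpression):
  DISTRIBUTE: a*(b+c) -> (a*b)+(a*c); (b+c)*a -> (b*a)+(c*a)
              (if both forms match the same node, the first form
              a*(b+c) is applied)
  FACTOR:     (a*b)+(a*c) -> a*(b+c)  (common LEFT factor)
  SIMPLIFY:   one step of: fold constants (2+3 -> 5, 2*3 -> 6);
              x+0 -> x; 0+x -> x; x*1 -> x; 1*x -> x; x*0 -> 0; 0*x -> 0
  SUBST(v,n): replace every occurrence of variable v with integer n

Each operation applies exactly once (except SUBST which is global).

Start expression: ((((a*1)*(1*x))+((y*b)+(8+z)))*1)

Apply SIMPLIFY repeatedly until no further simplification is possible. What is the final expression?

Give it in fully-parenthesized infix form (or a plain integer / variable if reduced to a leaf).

Start: ((((a*1)*(1*x))+((y*b)+(8+z)))*1)
Step 1: at root: ((((a*1)*(1*x))+((y*b)+(8+z)))*1) -> (((a*1)*(1*x))+((y*b)+(8+z))); overall: ((((a*1)*(1*x))+((y*b)+(8+z)))*1) -> (((a*1)*(1*x))+((y*b)+(8+z)))
Step 2: at LL: (a*1) -> a; overall: (((a*1)*(1*x))+((y*b)+(8+z))) -> ((a*(1*x))+((y*b)+(8+z)))
Step 3: at LR: (1*x) -> x; overall: ((a*(1*x))+((y*b)+(8+z))) -> ((a*x)+((y*b)+(8+z)))
Fixed point: ((a*x)+((y*b)+(8+z)))

Answer: ((a*x)+((y*b)+(8+z)))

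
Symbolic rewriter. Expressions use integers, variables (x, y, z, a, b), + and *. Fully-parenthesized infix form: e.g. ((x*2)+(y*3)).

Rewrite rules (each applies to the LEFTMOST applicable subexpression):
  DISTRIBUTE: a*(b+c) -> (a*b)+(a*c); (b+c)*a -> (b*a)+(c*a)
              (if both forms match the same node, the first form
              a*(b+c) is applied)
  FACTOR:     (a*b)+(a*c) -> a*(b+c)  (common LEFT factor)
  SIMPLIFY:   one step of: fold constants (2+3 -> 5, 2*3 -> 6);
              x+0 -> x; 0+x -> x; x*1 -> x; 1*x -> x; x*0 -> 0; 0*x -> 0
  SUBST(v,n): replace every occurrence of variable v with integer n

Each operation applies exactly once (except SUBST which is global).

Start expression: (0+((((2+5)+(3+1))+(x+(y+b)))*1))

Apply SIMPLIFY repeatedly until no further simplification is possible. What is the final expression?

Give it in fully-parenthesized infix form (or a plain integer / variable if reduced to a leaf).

Start: (0+((((2+5)+(3+1))+(x+(y+b)))*1))
Step 1: at root: (0+((((2+5)+(3+1))+(x+(y+b)))*1)) -> ((((2+5)+(3+1))+(x+(y+b)))*1); overall: (0+((((2+5)+(3+1))+(x+(y+b)))*1)) -> ((((2+5)+(3+1))+(x+(y+b)))*1)
Step 2: at root: ((((2+5)+(3+1))+(x+(y+b)))*1) -> (((2+5)+(3+1))+(x+(y+b))); overall: ((((2+5)+(3+1))+(x+(y+b)))*1) -> (((2+5)+(3+1))+(x+(y+b)))
Step 3: at LL: (2+5) -> 7; overall: (((2+5)+(3+1))+(x+(y+b))) -> ((7+(3+1))+(x+(y+b)))
Step 4: at LR: (3+1) -> 4; overall: ((7+(3+1))+(x+(y+b))) -> ((7+4)+(x+(y+b)))
Step 5: at L: (7+4) -> 11; overall: ((7+4)+(x+(y+b))) -> (11+(x+(y+b)))
Fixed point: (11+(x+(y+b)))

Answer: (11+(x+(y+b)))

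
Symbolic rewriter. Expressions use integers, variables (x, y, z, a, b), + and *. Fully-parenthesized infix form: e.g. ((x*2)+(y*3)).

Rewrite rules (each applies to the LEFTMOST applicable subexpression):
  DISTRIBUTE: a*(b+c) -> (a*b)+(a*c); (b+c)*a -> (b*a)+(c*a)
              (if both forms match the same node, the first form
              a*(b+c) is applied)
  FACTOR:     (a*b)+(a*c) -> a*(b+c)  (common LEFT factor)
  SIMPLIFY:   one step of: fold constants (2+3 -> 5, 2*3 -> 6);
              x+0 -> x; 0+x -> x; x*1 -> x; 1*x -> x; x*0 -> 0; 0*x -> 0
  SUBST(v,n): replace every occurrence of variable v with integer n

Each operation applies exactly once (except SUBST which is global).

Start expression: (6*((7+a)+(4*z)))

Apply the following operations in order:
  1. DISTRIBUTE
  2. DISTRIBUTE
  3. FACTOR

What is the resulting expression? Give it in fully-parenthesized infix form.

Start: (6*((7+a)+(4*z)))
Apply DISTRIBUTE at root (target: (6*((7+a)+(4*z)))): (6*((7+a)+(4*z))) -> ((6*(7+a))+(6*(4*z)))
Apply DISTRIBUTE at L (target: (6*(7+a))): ((6*(7+a))+(6*(4*z))) -> (((6*7)+(6*a))+(6*(4*z)))
Apply FACTOR at L (target: ((6*7)+(6*a))): (((6*7)+(6*a))+(6*(4*z))) -> ((6*(7+a))+(6*(4*z)))

Answer: ((6*(7+a))+(6*(4*z)))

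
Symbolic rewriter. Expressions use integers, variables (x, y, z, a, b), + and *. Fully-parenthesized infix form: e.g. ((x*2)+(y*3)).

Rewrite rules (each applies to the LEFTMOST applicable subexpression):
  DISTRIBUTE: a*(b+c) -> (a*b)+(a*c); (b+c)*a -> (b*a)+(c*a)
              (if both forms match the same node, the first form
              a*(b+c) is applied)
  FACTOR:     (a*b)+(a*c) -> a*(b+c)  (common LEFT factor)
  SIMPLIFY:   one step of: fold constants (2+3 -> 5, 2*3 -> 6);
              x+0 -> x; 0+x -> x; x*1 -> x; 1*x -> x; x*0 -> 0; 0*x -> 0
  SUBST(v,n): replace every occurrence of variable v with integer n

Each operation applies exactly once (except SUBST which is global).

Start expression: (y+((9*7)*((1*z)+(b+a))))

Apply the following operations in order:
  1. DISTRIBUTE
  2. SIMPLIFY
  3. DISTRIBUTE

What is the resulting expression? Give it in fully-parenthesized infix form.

Start: (y+((9*7)*((1*z)+(b+a))))
Apply DISTRIBUTE at R (target: ((9*7)*((1*z)+(b+a)))): (y+((9*7)*((1*z)+(b+a)))) -> (y+(((9*7)*(1*z))+((9*7)*(b+a))))
Apply SIMPLIFY at RLL (target: (9*7)): (y+(((9*7)*(1*z))+((9*7)*(b+a)))) -> (y+((63*(1*z))+((9*7)*(b+a))))
Apply DISTRIBUTE at RR (target: ((9*7)*(b+a))): (y+((63*(1*z))+((9*7)*(b+a)))) -> (y+((63*(1*z))+(((9*7)*b)+((9*7)*a))))

Answer: (y+((63*(1*z))+(((9*7)*b)+((9*7)*a))))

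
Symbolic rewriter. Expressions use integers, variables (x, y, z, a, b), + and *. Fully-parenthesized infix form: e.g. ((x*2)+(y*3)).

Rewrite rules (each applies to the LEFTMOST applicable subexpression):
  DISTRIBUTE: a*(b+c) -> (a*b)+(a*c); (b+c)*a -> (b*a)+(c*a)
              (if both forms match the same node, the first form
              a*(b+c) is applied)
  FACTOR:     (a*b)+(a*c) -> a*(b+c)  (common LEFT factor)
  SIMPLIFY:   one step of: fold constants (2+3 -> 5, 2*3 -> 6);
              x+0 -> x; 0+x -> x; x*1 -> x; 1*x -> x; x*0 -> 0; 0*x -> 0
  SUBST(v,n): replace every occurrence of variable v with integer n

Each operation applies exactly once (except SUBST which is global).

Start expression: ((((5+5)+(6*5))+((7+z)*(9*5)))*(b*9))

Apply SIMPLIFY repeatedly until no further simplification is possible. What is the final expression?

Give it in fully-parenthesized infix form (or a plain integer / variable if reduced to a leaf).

Answer: ((40+((7+z)*45))*(b*9))

Derivation:
Start: ((((5+5)+(6*5))+((7+z)*(9*5)))*(b*9))
Step 1: at LLL: (5+5) -> 10; overall: ((((5+5)+(6*5))+((7+z)*(9*5)))*(b*9)) -> (((10+(6*5))+((7+z)*(9*5)))*(b*9))
Step 2: at LLR: (6*5) -> 30; overall: (((10+(6*5))+((7+z)*(9*5)))*(b*9)) -> (((10+30)+((7+z)*(9*5)))*(b*9))
Step 3: at LL: (10+30) -> 40; overall: (((10+30)+((7+z)*(9*5)))*(b*9)) -> ((40+((7+z)*(9*5)))*(b*9))
Step 4: at LRR: (9*5) -> 45; overall: ((40+((7+z)*(9*5)))*(b*9)) -> ((40+((7+z)*45))*(b*9))
Fixed point: ((40+((7+z)*45))*(b*9))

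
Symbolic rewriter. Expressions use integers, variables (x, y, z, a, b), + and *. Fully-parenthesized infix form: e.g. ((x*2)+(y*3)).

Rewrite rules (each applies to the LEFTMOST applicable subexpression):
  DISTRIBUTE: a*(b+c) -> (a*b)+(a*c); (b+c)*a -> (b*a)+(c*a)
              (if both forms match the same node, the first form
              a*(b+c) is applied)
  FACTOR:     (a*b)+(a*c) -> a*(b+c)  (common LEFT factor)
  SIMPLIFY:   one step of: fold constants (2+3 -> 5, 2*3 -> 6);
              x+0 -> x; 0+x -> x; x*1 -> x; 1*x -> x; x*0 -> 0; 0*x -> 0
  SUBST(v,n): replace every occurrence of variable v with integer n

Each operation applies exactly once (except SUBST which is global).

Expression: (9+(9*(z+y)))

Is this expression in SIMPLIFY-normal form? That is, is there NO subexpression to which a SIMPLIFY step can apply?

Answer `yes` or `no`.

Answer: yes

Derivation:
Expression: (9+(9*(z+y)))
Scanning for simplifiable subexpressions (pre-order)...
  at root: (9+(9*(z+y))) (not simplifiable)
  at R: (9*(z+y)) (not simplifiable)
  at RR: (z+y) (not simplifiable)
Result: no simplifiable subexpression found -> normal form.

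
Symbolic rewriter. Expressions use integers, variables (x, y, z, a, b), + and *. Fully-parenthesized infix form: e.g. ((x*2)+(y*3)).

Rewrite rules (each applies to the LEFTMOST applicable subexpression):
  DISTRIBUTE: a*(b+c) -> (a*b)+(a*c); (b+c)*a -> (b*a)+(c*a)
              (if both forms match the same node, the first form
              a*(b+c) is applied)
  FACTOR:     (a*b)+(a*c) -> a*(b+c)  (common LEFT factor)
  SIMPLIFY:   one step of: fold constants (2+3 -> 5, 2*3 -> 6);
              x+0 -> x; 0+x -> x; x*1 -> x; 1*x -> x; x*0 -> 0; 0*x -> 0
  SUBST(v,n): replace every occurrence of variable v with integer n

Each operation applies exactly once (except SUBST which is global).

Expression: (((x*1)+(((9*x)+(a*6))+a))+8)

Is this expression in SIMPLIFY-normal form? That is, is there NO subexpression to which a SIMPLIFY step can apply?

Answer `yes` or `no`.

Expression: (((x*1)+(((9*x)+(a*6))+a))+8)
Scanning for simplifiable subexpressions (pre-order)...
  at root: (((x*1)+(((9*x)+(a*6))+a))+8) (not simplifiable)
  at L: ((x*1)+(((9*x)+(a*6))+a)) (not simplifiable)
  at LL: (x*1) (SIMPLIFIABLE)
  at LR: (((9*x)+(a*6))+a) (not simplifiable)
  at LRL: ((9*x)+(a*6)) (not simplifiable)
  at LRLL: (9*x) (not simplifiable)
  at LRLR: (a*6) (not simplifiable)
Found simplifiable subexpr at path LL: (x*1)
One SIMPLIFY step would give: ((x+(((9*x)+(a*6))+a))+8)
-> NOT in normal form.

Answer: no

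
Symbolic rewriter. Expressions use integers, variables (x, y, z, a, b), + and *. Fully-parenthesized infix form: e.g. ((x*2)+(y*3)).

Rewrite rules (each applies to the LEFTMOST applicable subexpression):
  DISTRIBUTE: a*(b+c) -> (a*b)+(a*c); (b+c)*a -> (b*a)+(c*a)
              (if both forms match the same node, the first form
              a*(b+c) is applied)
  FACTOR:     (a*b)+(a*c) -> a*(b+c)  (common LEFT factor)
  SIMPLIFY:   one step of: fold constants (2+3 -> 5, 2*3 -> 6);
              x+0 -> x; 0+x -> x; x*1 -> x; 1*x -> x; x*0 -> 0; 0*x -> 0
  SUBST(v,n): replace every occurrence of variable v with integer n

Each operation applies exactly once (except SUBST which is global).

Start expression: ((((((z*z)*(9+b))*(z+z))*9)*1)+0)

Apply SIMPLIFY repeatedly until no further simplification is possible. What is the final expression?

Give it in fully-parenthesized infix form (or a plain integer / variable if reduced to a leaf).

Start: ((((((z*z)*(9+b))*(z+z))*9)*1)+0)
Step 1: at root: ((((((z*z)*(9+b))*(z+z))*9)*1)+0) -> (((((z*z)*(9+b))*(z+z))*9)*1); overall: ((((((z*z)*(9+b))*(z+z))*9)*1)+0) -> (((((z*z)*(9+b))*(z+z))*9)*1)
Step 2: at root: (((((z*z)*(9+b))*(z+z))*9)*1) -> ((((z*z)*(9+b))*(z+z))*9); overall: (((((z*z)*(9+b))*(z+z))*9)*1) -> ((((z*z)*(9+b))*(z+z))*9)
Fixed point: ((((z*z)*(9+b))*(z+z))*9)

Answer: ((((z*z)*(9+b))*(z+z))*9)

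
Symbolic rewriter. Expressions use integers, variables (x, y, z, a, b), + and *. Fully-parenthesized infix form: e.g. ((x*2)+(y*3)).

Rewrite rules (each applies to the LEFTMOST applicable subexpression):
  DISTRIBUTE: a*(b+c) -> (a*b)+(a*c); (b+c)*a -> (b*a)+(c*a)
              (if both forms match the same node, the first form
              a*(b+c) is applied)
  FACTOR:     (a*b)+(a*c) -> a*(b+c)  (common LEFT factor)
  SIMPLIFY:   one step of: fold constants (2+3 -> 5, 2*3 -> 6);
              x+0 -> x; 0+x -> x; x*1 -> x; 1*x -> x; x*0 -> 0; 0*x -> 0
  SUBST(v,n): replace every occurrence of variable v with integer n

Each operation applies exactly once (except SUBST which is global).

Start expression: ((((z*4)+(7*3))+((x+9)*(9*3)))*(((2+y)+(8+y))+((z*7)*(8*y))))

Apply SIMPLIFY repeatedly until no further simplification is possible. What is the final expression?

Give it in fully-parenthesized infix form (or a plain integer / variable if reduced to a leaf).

Start: ((((z*4)+(7*3))+((x+9)*(9*3)))*(((2+y)+(8+y))+((z*7)*(8*y))))
Step 1: at LLR: (7*3) -> 21; overall: ((((z*4)+(7*3))+((x+9)*(9*3)))*(((2+y)+(8+y))+((z*7)*(8*y)))) -> ((((z*4)+21)+((x+9)*(9*3)))*(((2+y)+(8+y))+((z*7)*(8*y))))
Step 2: at LRR: (9*3) -> 27; overall: ((((z*4)+21)+((x+9)*(9*3)))*(((2+y)+(8+y))+((z*7)*(8*y)))) -> ((((z*4)+21)+((x+9)*27))*(((2+y)+(8+y))+((z*7)*(8*y))))
Fixed point: ((((z*4)+21)+((x+9)*27))*(((2+y)+(8+y))+((z*7)*(8*y))))

Answer: ((((z*4)+21)+((x+9)*27))*(((2+y)+(8+y))+((z*7)*(8*y))))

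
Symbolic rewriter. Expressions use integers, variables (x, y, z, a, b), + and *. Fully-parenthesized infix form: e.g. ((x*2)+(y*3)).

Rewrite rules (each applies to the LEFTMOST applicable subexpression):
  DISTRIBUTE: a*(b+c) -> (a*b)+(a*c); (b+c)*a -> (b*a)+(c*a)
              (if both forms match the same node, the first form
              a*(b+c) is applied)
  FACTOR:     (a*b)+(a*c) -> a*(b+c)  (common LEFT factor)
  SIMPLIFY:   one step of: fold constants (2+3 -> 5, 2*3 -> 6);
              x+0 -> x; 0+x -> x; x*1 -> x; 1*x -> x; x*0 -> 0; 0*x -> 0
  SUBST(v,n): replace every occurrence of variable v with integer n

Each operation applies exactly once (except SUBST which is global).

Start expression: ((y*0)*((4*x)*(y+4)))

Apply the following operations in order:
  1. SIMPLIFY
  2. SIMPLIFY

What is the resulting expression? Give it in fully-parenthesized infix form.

Start: ((y*0)*((4*x)*(y+4)))
Apply SIMPLIFY at L (target: (y*0)): ((y*0)*((4*x)*(y+4))) -> (0*((4*x)*(y+4)))
Apply SIMPLIFY at root (target: (0*((4*x)*(y+4)))): (0*((4*x)*(y+4))) -> 0

Answer: 0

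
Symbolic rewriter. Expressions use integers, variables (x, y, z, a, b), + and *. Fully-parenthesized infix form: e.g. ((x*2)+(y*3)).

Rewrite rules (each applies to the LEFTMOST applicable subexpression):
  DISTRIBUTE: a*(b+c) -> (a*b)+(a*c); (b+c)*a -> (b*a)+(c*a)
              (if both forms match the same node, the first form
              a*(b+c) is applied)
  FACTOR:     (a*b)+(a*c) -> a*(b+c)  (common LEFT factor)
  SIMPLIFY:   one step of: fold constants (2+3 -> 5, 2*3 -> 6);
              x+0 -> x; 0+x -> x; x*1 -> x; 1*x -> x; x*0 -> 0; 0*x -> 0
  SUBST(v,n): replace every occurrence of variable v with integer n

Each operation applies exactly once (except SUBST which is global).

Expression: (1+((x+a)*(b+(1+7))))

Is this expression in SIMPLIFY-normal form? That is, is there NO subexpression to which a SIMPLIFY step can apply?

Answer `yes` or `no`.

Answer: no

Derivation:
Expression: (1+((x+a)*(b+(1+7))))
Scanning for simplifiable subexpressions (pre-order)...
  at root: (1+((x+a)*(b+(1+7)))) (not simplifiable)
  at R: ((x+a)*(b+(1+7))) (not simplifiable)
  at RL: (x+a) (not simplifiable)
  at RR: (b+(1+7)) (not simplifiable)
  at RRR: (1+7) (SIMPLIFIABLE)
Found simplifiable subexpr at path RRR: (1+7)
One SIMPLIFY step would give: (1+((x+a)*(b+8)))
-> NOT in normal form.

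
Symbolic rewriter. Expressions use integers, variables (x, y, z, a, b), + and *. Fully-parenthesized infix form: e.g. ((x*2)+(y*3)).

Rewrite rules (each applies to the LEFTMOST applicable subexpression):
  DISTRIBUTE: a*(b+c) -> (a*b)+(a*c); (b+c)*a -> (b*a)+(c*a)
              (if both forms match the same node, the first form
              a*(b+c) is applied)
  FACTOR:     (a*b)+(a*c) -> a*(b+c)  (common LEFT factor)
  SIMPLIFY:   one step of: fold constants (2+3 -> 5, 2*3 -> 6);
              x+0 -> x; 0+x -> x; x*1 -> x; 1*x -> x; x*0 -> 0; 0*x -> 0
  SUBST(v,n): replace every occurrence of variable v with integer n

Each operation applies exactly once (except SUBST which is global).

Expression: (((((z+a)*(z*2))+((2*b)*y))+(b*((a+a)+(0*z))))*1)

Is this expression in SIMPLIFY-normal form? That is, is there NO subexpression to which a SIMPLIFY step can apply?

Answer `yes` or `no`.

Expression: (((((z+a)*(z*2))+((2*b)*y))+(b*((a+a)+(0*z))))*1)
Scanning for simplifiable subexpressions (pre-order)...
  at root: (((((z+a)*(z*2))+((2*b)*y))+(b*((a+a)+(0*z))))*1) (SIMPLIFIABLE)
  at L: ((((z+a)*(z*2))+((2*b)*y))+(b*((a+a)+(0*z)))) (not simplifiable)
  at LL: (((z+a)*(z*2))+((2*b)*y)) (not simplifiable)
  at LLL: ((z+a)*(z*2)) (not simplifiable)
  at LLLL: (z+a) (not simplifiable)
  at LLLR: (z*2) (not simplifiable)
  at LLR: ((2*b)*y) (not simplifiable)
  at LLRL: (2*b) (not simplifiable)
  at LR: (b*((a+a)+(0*z))) (not simplifiable)
  at LRR: ((a+a)+(0*z)) (not simplifiable)
  at LRRL: (a+a) (not simplifiable)
  at LRRR: (0*z) (SIMPLIFIABLE)
Found simplifiable subexpr at path root: (((((z+a)*(z*2))+((2*b)*y))+(b*((a+a)+(0*z))))*1)
One SIMPLIFY step would give: ((((z+a)*(z*2))+((2*b)*y))+(b*((a+a)+(0*z))))
-> NOT in normal form.

Answer: no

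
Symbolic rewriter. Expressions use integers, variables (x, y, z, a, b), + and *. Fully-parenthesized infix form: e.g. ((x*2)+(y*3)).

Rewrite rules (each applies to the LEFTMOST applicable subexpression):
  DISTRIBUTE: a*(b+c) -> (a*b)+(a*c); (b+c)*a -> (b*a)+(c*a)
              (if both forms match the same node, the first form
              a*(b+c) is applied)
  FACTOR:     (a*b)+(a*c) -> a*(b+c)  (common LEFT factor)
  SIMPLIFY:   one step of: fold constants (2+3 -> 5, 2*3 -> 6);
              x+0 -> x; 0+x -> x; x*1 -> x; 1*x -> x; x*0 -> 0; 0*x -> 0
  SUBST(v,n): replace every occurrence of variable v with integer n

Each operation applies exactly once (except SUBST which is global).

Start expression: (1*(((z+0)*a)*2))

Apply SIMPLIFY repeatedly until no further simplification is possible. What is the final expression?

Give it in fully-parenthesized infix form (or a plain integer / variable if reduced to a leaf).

Start: (1*(((z+0)*a)*2))
Step 1: at root: (1*(((z+0)*a)*2)) -> (((z+0)*a)*2); overall: (1*(((z+0)*a)*2)) -> (((z+0)*a)*2)
Step 2: at LL: (z+0) -> z; overall: (((z+0)*a)*2) -> ((z*a)*2)
Fixed point: ((z*a)*2)

Answer: ((z*a)*2)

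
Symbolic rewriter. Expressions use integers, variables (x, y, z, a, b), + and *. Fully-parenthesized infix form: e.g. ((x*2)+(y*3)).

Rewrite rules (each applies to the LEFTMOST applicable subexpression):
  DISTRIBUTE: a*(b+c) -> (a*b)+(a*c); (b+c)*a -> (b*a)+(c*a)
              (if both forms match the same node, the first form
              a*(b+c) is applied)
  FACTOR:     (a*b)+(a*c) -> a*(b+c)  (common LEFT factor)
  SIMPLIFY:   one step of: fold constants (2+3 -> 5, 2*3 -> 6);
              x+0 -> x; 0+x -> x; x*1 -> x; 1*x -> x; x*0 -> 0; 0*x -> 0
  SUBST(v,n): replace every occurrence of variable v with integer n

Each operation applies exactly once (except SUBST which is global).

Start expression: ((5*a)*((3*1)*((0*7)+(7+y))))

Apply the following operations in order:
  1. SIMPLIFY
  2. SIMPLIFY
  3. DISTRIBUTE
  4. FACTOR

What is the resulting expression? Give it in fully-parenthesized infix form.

Start: ((5*a)*((3*1)*((0*7)+(7+y))))
Apply SIMPLIFY at RL (target: (3*1)): ((5*a)*((3*1)*((0*7)+(7+y)))) -> ((5*a)*(3*((0*7)+(7+y))))
Apply SIMPLIFY at RRL (target: (0*7)): ((5*a)*(3*((0*7)+(7+y)))) -> ((5*a)*(3*(0+(7+y))))
Apply DISTRIBUTE at R (target: (3*(0+(7+y)))): ((5*a)*(3*(0+(7+y)))) -> ((5*a)*((3*0)+(3*(7+y))))
Apply FACTOR at R (target: ((3*0)+(3*(7+y)))): ((5*a)*((3*0)+(3*(7+y)))) -> ((5*a)*(3*(0+(7+y))))

Answer: ((5*a)*(3*(0+(7+y))))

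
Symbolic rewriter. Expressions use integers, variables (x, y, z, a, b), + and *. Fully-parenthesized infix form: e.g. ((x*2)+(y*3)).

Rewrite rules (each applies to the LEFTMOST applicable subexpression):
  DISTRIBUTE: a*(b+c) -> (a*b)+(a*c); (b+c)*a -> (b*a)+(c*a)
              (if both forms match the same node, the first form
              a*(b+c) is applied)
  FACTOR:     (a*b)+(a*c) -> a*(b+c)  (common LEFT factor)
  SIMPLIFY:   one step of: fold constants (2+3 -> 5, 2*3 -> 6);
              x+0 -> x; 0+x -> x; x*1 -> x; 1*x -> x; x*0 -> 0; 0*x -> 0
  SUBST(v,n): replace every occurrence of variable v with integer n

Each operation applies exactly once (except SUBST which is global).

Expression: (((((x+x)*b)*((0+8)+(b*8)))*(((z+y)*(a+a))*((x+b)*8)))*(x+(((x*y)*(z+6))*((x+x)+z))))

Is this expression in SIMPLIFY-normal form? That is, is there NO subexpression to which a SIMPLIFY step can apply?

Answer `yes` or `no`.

Answer: no

Derivation:
Expression: (((((x+x)*b)*((0+8)+(b*8)))*(((z+y)*(a+a))*((x+b)*8)))*(x+(((x*y)*(z+6))*((x+x)+z))))
Scanning for simplifiable subexpressions (pre-order)...
  at root: (((((x+x)*b)*((0+8)+(b*8)))*(((z+y)*(a+a))*((x+b)*8)))*(x+(((x*y)*(z+6))*((x+x)+z)))) (not simplifiable)
  at L: ((((x+x)*b)*((0+8)+(b*8)))*(((z+y)*(a+a))*((x+b)*8))) (not simplifiable)
  at LL: (((x+x)*b)*((0+8)+(b*8))) (not simplifiable)
  at LLL: ((x+x)*b) (not simplifiable)
  at LLLL: (x+x) (not simplifiable)
  at LLR: ((0+8)+(b*8)) (not simplifiable)
  at LLRL: (0+8) (SIMPLIFIABLE)
  at LLRR: (b*8) (not simplifiable)
  at LR: (((z+y)*(a+a))*((x+b)*8)) (not simplifiable)
  at LRL: ((z+y)*(a+a)) (not simplifiable)
  at LRLL: (z+y) (not simplifiable)
  at LRLR: (a+a) (not simplifiable)
  at LRR: ((x+b)*8) (not simplifiable)
  at LRRL: (x+b) (not simplifiable)
  at R: (x+(((x*y)*(z+6))*((x+x)+z))) (not simplifiable)
  at RR: (((x*y)*(z+6))*((x+x)+z)) (not simplifiable)
  at RRL: ((x*y)*(z+6)) (not simplifiable)
  at RRLL: (x*y) (not simplifiable)
  at RRLR: (z+6) (not simplifiable)
  at RRR: ((x+x)+z) (not simplifiable)
  at RRRL: (x+x) (not simplifiable)
Found simplifiable subexpr at path LLRL: (0+8)
One SIMPLIFY step would give: (((((x+x)*b)*(8+(b*8)))*(((z+y)*(a+a))*((x+b)*8)))*(x+(((x*y)*(z+6))*((x+x)+z))))
-> NOT in normal form.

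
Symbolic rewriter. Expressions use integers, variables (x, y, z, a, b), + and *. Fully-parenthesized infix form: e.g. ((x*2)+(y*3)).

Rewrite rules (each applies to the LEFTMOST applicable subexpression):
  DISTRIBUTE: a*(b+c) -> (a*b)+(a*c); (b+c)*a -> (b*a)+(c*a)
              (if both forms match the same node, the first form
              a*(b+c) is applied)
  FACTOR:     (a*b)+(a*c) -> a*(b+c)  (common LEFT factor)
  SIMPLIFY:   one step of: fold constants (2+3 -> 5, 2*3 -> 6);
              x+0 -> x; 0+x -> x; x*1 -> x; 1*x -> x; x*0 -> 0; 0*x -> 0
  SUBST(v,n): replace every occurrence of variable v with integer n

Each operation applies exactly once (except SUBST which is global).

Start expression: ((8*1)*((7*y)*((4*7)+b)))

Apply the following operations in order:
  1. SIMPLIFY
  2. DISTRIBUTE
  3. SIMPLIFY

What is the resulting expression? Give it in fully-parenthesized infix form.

Answer: (8*(((7*y)*28)+((7*y)*b)))

Derivation:
Start: ((8*1)*((7*y)*((4*7)+b)))
Apply SIMPLIFY at L (target: (8*1)): ((8*1)*((7*y)*((4*7)+b))) -> (8*((7*y)*((4*7)+b)))
Apply DISTRIBUTE at R (target: ((7*y)*((4*7)+b))): (8*((7*y)*((4*7)+b))) -> (8*(((7*y)*(4*7))+((7*y)*b)))
Apply SIMPLIFY at RLR (target: (4*7)): (8*(((7*y)*(4*7))+((7*y)*b))) -> (8*(((7*y)*28)+((7*y)*b)))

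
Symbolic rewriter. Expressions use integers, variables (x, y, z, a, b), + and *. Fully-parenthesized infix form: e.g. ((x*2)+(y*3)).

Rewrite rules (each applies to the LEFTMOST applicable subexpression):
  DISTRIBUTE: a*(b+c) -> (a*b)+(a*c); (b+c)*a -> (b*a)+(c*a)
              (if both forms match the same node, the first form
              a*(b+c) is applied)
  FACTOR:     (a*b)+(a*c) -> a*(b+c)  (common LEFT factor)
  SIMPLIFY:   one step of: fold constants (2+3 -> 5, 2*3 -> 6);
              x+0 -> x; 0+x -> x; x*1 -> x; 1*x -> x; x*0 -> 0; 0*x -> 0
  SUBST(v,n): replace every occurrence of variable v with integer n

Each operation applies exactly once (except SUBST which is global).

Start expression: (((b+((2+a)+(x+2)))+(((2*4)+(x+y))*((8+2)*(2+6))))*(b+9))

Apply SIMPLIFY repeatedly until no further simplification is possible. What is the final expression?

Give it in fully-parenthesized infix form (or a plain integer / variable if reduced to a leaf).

Answer: (((b+((2+a)+(x+2)))+((8+(x+y))*80))*(b+9))

Derivation:
Start: (((b+((2+a)+(x+2)))+(((2*4)+(x+y))*((8+2)*(2+6))))*(b+9))
Step 1: at LRLL: (2*4) -> 8; overall: (((b+((2+a)+(x+2)))+(((2*4)+(x+y))*((8+2)*(2+6))))*(b+9)) -> (((b+((2+a)+(x+2)))+((8+(x+y))*((8+2)*(2+6))))*(b+9))
Step 2: at LRRL: (8+2) -> 10; overall: (((b+((2+a)+(x+2)))+((8+(x+y))*((8+2)*(2+6))))*(b+9)) -> (((b+((2+a)+(x+2)))+((8+(x+y))*(10*(2+6))))*(b+9))
Step 3: at LRRR: (2+6) -> 8; overall: (((b+((2+a)+(x+2)))+((8+(x+y))*(10*(2+6))))*(b+9)) -> (((b+((2+a)+(x+2)))+((8+(x+y))*(10*8)))*(b+9))
Step 4: at LRR: (10*8) -> 80; overall: (((b+((2+a)+(x+2)))+((8+(x+y))*(10*8)))*(b+9)) -> (((b+((2+a)+(x+2)))+((8+(x+y))*80))*(b+9))
Fixed point: (((b+((2+a)+(x+2)))+((8+(x+y))*80))*(b+9))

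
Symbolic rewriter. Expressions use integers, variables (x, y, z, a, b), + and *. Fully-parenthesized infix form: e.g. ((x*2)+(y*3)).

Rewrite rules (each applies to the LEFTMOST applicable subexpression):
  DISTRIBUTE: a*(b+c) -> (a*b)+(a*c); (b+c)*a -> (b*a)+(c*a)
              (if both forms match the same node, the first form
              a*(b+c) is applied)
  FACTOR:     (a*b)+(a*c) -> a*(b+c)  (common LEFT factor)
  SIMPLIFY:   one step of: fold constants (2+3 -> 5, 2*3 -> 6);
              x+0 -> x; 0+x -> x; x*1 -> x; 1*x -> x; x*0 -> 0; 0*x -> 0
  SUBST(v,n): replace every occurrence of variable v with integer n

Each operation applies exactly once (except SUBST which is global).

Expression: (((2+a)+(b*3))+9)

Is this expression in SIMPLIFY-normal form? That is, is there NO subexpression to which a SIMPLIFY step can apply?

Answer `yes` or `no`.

Answer: yes

Derivation:
Expression: (((2+a)+(b*3))+9)
Scanning for simplifiable subexpressions (pre-order)...
  at root: (((2+a)+(b*3))+9) (not simplifiable)
  at L: ((2+a)+(b*3)) (not simplifiable)
  at LL: (2+a) (not simplifiable)
  at LR: (b*3) (not simplifiable)
Result: no simplifiable subexpression found -> normal form.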